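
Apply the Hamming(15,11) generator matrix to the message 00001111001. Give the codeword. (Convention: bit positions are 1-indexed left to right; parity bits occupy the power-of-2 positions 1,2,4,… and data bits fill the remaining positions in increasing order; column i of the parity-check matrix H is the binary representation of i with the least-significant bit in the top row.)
Codeword c = d · G (mod 2), d = 00001111001:
  c[0] = d·G[:,0] = (00001111001)·(11011010101) mod 2 = 0+0+0+0+1+0+1+0+0+0+1 mod 2 = 1
  c[1] = d·G[:,1] = (00001111001)·(10110110011) mod 2 = 0+0+0+0+0+1+1+0+0+0+1 mod 2 = 1
  c[2] = d·G[:,2] = (00001111001)·(10000000000) mod 2 = 0+0+0+0+0+0+0+0+0+0+0 mod 2 = 0
  c[3] = d·G[:,3] = (00001111001)·(01110001111) mod 2 = 0+0+0+0+0+0+0+1+0+0+1 mod 2 = 0
  c[4] = d·G[:,4] = (00001111001)·(01000000000) mod 2 = 0+0+0+0+0+0+0+0+0+0+0 mod 2 = 0
  c[5] = d·G[:,5] = (00001111001)·(00100000000) mod 2 = 0+0+0+0+0+0+0+0+0+0+0 mod 2 = 0
  c[6] = d·G[:,6] = (00001111001)·(00010000000) mod 2 = 0+0+0+0+0+0+0+0+0+0+0 mod 2 = 0
  c[7] = d·G[:,7] = (00001111001)·(00001111111) mod 2 = 0+0+0+0+1+1+1+1+0+0+1 mod 2 = 1
  c[8] = d·G[:,8] = (00001111001)·(00001000000) mod 2 = 0+0+0+0+1+0+0+0+0+0+0 mod 2 = 1
  c[9] = d·G[:,9] = (00001111001)·(00000100000) mod 2 = 0+0+0+0+0+1+0+0+0+0+0 mod 2 = 1
  c[10] = d·G[:,10] = (00001111001)·(00000010000) mod 2 = 0+0+0+0+0+0+1+0+0+0+0 mod 2 = 1
  c[11] = d·G[:,11] = (00001111001)·(00000001000) mod 2 = 0+0+0+0+0+0+0+1+0+0+0 mod 2 = 1
  c[12] = d·G[:,12] = (00001111001)·(00000000100) mod 2 = 0+0+0+0+0+0+0+0+0+0+0 mod 2 = 0
  c[13] = d·G[:,13] = (00001111001)·(00000000010) mod 2 = 0+0+0+0+0+0+0+0+0+0+0 mod 2 = 0
  c[14] = d·G[:,14] = (00001111001)·(00000000001) mod 2 = 0+0+0+0+0+0+0+0+0+0+1 mod 2 = 1
Codeword = 110000011111001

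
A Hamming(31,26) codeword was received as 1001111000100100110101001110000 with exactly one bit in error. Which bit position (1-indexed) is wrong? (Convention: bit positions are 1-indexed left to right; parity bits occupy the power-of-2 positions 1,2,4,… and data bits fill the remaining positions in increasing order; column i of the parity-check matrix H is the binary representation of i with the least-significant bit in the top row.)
Syndrome s = H · r^T (mod 2), r = 1001111000100100110101001110000:
  s[0] = (1010101010101010101010101010101)·(1001111000100100110101001110000) mod 2 = 1+0+0+0+1+0+1+0+0+0+1+0+0+0+0+0+1+0+0+0+0+0+0+0+1+0+1+0+0+0+0 mod 2 = 1
  s[1] = (0110011001100110011001100110011)·(1001111000100100110101001110000) mod 2 = 0+0+0+0+0+1+1+0+0+0+1+0+0+1+0+0+0+1+0+0+0+1+0+0+0+1+1+0+0+0+0 mod 2 = 0
  s[2] = (0001111000011110000111100001111)·(1001111000100100110101001110000) mod 2 = 0+0+0+1+1+1+1+0+0+0+0+0+0+1+0+0+0+0+0+1+0+1+0+0+0+0+0+0+0+0+0 mod 2 = 1
  s[3] = (0000000111111110000000011111111)·(1001111000100100110101001110000) mod 2 = 0+0+0+0+0+0+0+0+0+0+1+0+0+1+0+0+0+0+0+0+0+0+0+0+1+1+1+0+0+0+0 mod 2 = 1
  s[4] = (0000000000000001111111111111111)·(1001111000100100110101001110000) mod 2 = 0+0+0+0+0+0+0+0+0+0+0+0+0+0+0+0+1+1+0+1+0+1+0+0+1+1+1+0+0+0+0 mod 2 = 1
Syndrome = 10111
Column i of H is the binary representation of i, so the syndrome is the binary index of the flipped bit.
Read s = 10111 with s[0] as LSB: 1·2^0 + 0·2^1 + 1·2^2 + 1·2^3 + 1·2^4 = 29.
Error is at bit position 29.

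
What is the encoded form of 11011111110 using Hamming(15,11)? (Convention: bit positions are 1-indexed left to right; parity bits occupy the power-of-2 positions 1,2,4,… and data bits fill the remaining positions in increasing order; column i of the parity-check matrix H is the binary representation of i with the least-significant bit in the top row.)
Codeword c = d · G (mod 2), d = 11011111110:
  c[0] = d·G[:,0] = (11011111110)·(11011010101) mod 2 = 1+1+0+1+1+0+1+0+1+0+0 mod 2 = 0
  c[1] = d·G[:,1] = (11011111110)·(10110110011) mod 2 = 1+0+0+1+0+1+1+0+0+1+0 mod 2 = 1
  c[2] = d·G[:,2] = (11011111110)·(10000000000) mod 2 = 1+0+0+0+0+0+0+0+0+0+0 mod 2 = 1
  c[3] = d·G[:,3] = (11011111110)·(01110001111) mod 2 = 0+1+0+1+0+0+0+1+1+1+0 mod 2 = 1
  c[4] = d·G[:,4] = (11011111110)·(01000000000) mod 2 = 0+1+0+0+0+0+0+0+0+0+0 mod 2 = 1
  c[5] = d·G[:,5] = (11011111110)·(00100000000) mod 2 = 0+0+0+0+0+0+0+0+0+0+0 mod 2 = 0
  c[6] = d·G[:,6] = (11011111110)·(00010000000) mod 2 = 0+0+0+1+0+0+0+0+0+0+0 mod 2 = 1
  c[7] = d·G[:,7] = (11011111110)·(00001111111) mod 2 = 0+0+0+0+1+1+1+1+1+1+0 mod 2 = 0
  c[8] = d·G[:,8] = (11011111110)·(00001000000) mod 2 = 0+0+0+0+1+0+0+0+0+0+0 mod 2 = 1
  c[9] = d·G[:,9] = (11011111110)·(00000100000) mod 2 = 0+0+0+0+0+1+0+0+0+0+0 mod 2 = 1
  c[10] = d·G[:,10] = (11011111110)·(00000010000) mod 2 = 0+0+0+0+0+0+1+0+0+0+0 mod 2 = 1
  c[11] = d·G[:,11] = (11011111110)·(00000001000) mod 2 = 0+0+0+0+0+0+0+1+0+0+0 mod 2 = 1
  c[12] = d·G[:,12] = (11011111110)·(00000000100) mod 2 = 0+0+0+0+0+0+0+0+1+0+0 mod 2 = 1
  c[13] = d·G[:,13] = (11011111110)·(00000000010) mod 2 = 0+0+0+0+0+0+0+0+0+1+0 mod 2 = 1
  c[14] = d·G[:,14] = (11011111110)·(00000000001) mod 2 = 0+0+0+0+0+0+0+0+0+0+0 mod 2 = 0
Codeword = 011110101111110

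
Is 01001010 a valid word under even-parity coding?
Sum of all bits: 0+1+0+0+1+0+1+0 = 3; 3 mod 2 = 1. Result is 1 → parity error detected.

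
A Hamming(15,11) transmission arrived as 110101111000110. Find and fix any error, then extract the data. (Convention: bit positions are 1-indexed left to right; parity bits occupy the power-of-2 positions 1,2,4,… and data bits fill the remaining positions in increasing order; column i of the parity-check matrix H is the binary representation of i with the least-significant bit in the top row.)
Syndrome s = H · r^T (mod 2), r = 110101111000110:
  s[0] = (101010101010101)·(110101111000110) mod 2 = 1+0+0+0+0+0+1+0+1+0+0+0+1+0+0 mod 2 = 0
  s[1] = (011001100110011)·(110101111000110) mod 2 = 0+1+0+0+0+1+1+0+0+0+0+0+0+1+0 mod 2 = 0
  s[2] = (000111100001111)·(110101111000110) mod 2 = 0+0+0+1+0+1+1+0+0+0+0+0+1+1+0 mod 2 = 1
  s[3] = (000000011111111)·(110101111000110) mod 2 = 0+0+0+0+0+0+0+1+1+0+0+0+1+1+0 mod 2 = 0
Syndrome = 0010
Column 4 of H equals this syndrome → error at bit 4 (1-indexed).
Flip bit 4: 110101111000110 → 110001111000110
Extract data bits at positions {3,5,6,7,9,10,11,12,13,14,15}: 00111000110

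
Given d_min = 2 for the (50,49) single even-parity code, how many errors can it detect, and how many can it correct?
Detection only: up to d_min − 1 = 1 errors.
Correction: up to ⌊(d_min − 1)/2⌋ = ⌊1/2⌋ = 0 errors.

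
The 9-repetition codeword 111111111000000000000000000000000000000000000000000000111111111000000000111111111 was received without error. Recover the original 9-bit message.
Split into 9-bit blocks: 111111111 000000000 000000000 000000000 000000000 000000000 111111111 000000000 111111111
Data = 100000101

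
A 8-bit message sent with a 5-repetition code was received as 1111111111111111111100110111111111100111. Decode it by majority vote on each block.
Split into 5-bit blocks and majority-vote each:
  block 1 = 11111: 5 ones, 0 zeros → 1
  block 2 = 11111: 5 ones, 0 zeros → 1
  block 3 = 11111: 5 ones, 0 zeros → 1
  block 4 = 11111: 5 ones, 0 zeros → 1
  block 5 = 00110: 2 ones, 3 zeros → 0
  block 6 = 11111: 5 ones, 0 zeros → 1
  block 7 = 11111: 5 ones, 0 zeros → 1
  block 8 = 00111: 3 ones, 2 zeros → 1
Decoded = 11110111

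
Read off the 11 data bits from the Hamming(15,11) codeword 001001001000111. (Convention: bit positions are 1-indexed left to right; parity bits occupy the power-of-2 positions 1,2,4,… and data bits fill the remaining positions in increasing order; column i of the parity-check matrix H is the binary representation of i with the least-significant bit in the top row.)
Parity bits occupy power-of-2 positions; data bits are at positions {3,5,6,7,9,10,11,12,13,14,15} (1-indexed).
Extract: c[3]=1 c[5]=0 c[6]=1 c[7]=0 c[9]=1 c[10]=0 c[11]=0 c[12]=0 c[13]=1 c[14]=1 c[15]=1
Data = 10101000111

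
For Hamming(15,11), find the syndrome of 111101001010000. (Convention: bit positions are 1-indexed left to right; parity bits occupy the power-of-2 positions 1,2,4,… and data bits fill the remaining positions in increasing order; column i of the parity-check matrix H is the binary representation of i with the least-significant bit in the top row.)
Syndrome s = H · r^T (mod 2), r = 111101001010000:
  s[0] = (101010101010101)·(111101001010000) mod 2 = 1+0+1+0+0+0+0+0+1+0+1+0+0+0+0 mod 2 = 0
  s[1] = (011001100110011)·(111101001010000) mod 2 = 0+1+1+0+0+1+0+0+0+0+1+0+0+0+0 mod 2 = 0
  s[2] = (000111100001111)·(111101001010000) mod 2 = 0+0+0+1+0+1+0+0+0+0+0+0+0+0+0 mod 2 = 0
  s[3] = (000000011111111)·(111101001010000) mod 2 = 0+0+0+0+0+0+0+0+1+0+1+0+0+0+0 mod 2 = 0
Syndrome = 0000
s = 0: no error detected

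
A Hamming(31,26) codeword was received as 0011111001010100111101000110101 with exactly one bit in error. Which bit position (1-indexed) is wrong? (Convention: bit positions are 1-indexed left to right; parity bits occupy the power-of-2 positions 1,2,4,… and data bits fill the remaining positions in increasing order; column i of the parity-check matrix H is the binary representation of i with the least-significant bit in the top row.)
Syndrome s = H · r^T (mod 2), r = 0011111001010100111101000110101:
  s[0] = (1010101010101010101010101010101)·(0011111001010100111101000110101) mod 2 = 0+0+1+0+1+0+1+0+0+0+0+0+0+0+0+0+1+0+1+0+0+0+0+0+0+0+1+0+1+0+1 mod 2 = 0
  s[1] = (0110011001100110011001100110011)·(0011111001010100111101000110101) mod 2 = 0+0+1+0+0+1+1+0+0+1+0+0+0+1+0+0+0+1+1+0+0+1+0+0+0+1+1+0+0+0+1 mod 2 = 1
  s[2] = (0001111000011110000111100001111)·(0011111001010100111101000110101) mod 2 = 0+0+0+1+1+1+1+0+0+0+0+1+0+1+0+0+0+0+0+1+0+1+0+0+0+0+0+0+1+0+1 mod 2 = 0
  s[3] = (0000000111111110000000011111111)·(0011111001010100111101000110101) mod 2 = 0+0+0+0+0+0+0+0+0+1+0+1+0+1+0+0+0+0+0+0+0+0+0+0+0+1+1+0+1+0+1 mod 2 = 1
  s[4] = (0000000000000001111111111111111)·(0011111001010100111101000110101) mod 2 = 0+0+0+0+0+0+0+0+0+0+0+0+0+0+0+0+1+1+1+1+0+1+0+0+0+1+1+0+1+0+1 mod 2 = 1
Syndrome = 01011
Column i of H is the binary representation of i, so the syndrome is the binary index of the flipped bit.
Read s = 01011 with s[0] as LSB: 0·2^0 + 1·2^1 + 0·2^2 + 1·2^3 + 1·2^4 = 26.
Error is at bit position 26.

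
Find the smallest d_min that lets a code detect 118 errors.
Detecting e errors requires d_min ≥ e + 1 = 118 + 1 = 119.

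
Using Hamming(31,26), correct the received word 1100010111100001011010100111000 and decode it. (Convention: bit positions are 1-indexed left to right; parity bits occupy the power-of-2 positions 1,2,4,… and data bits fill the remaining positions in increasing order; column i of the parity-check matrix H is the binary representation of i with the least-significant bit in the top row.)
Syndrome s = H · r^T (mod 2), r = 1100010111100001011010100111000:
  s[0] = (1010101010101010101010101010101)·(1100010111100001011010100111000) mod 2 = 1+0+0+0+0+0+0+0+1+0+1+0+0+0+0+0+0+0+1+0+1+0+1+0+0+0+1+0+0+0+0 mod 2 = 1
  s[1] = (0110011001100110011001100110011)·(1100010111100001011010100111000) mod 2 = 0+1+0+0+0+1+0+0+0+1+1+0+0+0+0+0+0+1+1+0+0+0+1+0+0+1+1+0+0+0+0 mod 2 = 1
  s[2] = (0001111000011110000111100001111)·(1100010111100001011010100111000) mod 2 = 0+0+0+0+0+1+0+0+0+0+0+0+0+0+0+0+0+0+0+0+1+0+1+0+0+0+0+1+0+0+0 mod 2 = 0
  s[3] = (0000000111111110000000011111111)·(1100010111100001011010100111000) mod 2 = 0+0+0+0+0+0+0+1+1+1+1+0+0+0+0+0+0+0+0+0+0+0+0+0+0+1+1+1+0+0+0 mod 2 = 1
  s[4] = (0000000000000001111111111111111)·(1100010111100001011010100111000) mod 2 = 0+0+0+0+0+0+0+0+0+0+0+0+0+0+0+1+0+1+1+0+1+0+1+0+0+1+1+1+0+0+0 mod 2 = 0
Syndrome = 11010
Column 11 of H equals this syndrome → error at bit 11 (1-indexed).
Flip bit 11: 1100010111100001011010100111000 → 1100010111000001011010100111000
Extract data bits at positions {3,5,6,7,9,10,11,12,13,14,15,17,18,19,20,21,22,23,24,25,26,27,28,29,30,31}: 00101100000011010100111000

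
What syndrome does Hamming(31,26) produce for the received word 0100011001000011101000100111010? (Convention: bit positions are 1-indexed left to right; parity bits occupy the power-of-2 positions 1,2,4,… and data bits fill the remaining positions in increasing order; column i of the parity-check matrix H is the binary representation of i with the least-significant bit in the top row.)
Syndrome s = H · r^T (mod 2), r = 0100011001000011101000100111010:
  s[0] = (1010101010101010101010101010101)·(0100011001000011101000100111010) mod 2 = 0+0+0+0+0+0+1+0+0+0+0+0+0+0+1+0+1+0+1+0+0+0+1+0+0+0+1+0+0+0+0 mod 2 = 0
  s[1] = (0110011001100110011001100110011)·(0100011001000011101000100111010) mod 2 = 0+1+0+0+0+1+1+0+0+1+0+0+0+0+1+0+0+0+1+0+0+0+1+0+0+1+1+0+0+1+0 mod 2 = 0
  s[2] = (0001111000011110000111100001111)·(0100011001000011101000100111010) mod 2 = 0+0+0+0+0+1+1+0+0+0+0+0+0+0+1+0+0+0+0+0+0+0+1+0+0+0+0+1+0+1+0 mod 2 = 0
  s[3] = (0000000111111110000000011111111)·(0100011001000011101000100111010) mod 2 = 0+0+0+0+0+0+0+0+0+1+0+0+0+0+1+0+0+0+0+0+0+0+0+0+0+1+1+1+0+1+0 mod 2 = 0
  s[4] = (0000000000000001111111111111111)·(0100011001000011101000100111010) mod 2 = 0+0+0+0+0+0+0+0+0+0+0+0+0+0+0+1+1+0+1+0+0+0+1+0+0+1+1+1+0+1+0 mod 2 = 0
Syndrome = 00000
s = 0: no error detected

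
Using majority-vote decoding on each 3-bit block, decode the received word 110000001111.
Split into 3-bit blocks and majority-vote each:
  block 1 = 110: 2 ones, 1 zeros → 1
  block 2 = 000: 0 ones, 3 zeros → 0
  block 3 = 001: 1 ones, 2 zeros → 0
  block 4 = 111: 3 ones, 0 zeros → 1
Decoded = 1001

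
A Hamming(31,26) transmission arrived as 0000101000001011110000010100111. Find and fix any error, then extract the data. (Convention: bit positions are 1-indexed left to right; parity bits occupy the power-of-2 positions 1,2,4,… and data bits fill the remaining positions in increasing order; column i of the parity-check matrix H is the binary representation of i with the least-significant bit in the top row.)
Syndrome s = H · r^T (mod 2), r = 0000101000001011110000010100111:
  s[0] = (1010101010101010101010101010101)·(0000101000001011110000010100111) mod 2 = 0+0+0+0+1+0+1+0+0+0+0+0+1+0+1+0+1+0+0+0+0+0+0+0+0+0+0+0+1+0+1 mod 2 = 1
  s[1] = (0110011001100110011001100110011)·(0000101000001011110000010100111) mod 2 = 0+0+0+0+0+0+1+0+0+0+0+0+0+0+1+0+0+1+0+0+0+0+0+0+0+1+0+0+0+1+1 mod 2 = 0
  s[2] = (0001111000011110000111100001111)·(0000101000001011110000010100111) mod 2 = 0+0+0+0+1+0+1+0+0+0+0+0+1+0+1+0+0+0+0+0+0+0+0+0+0+0+0+0+1+1+1 mod 2 = 1
  s[3] = (0000000111111110000000011111111)·(0000101000001011110000010100111) mod 2 = 0+0+0+0+0+0+0+0+0+0+0+0+1+0+1+0+0+0+0+0+0+0+0+1+0+1+0+0+1+1+1 mod 2 = 1
  s[4] = (0000000000000001111111111111111)·(0000101000001011110000010100111) mod 2 = 0+0+0+0+0+0+0+0+0+0+0+0+0+0+0+1+1+1+0+0+0+0+0+1+0+1+0+0+1+1+1 mod 2 = 0
Syndrome = 10110
Column 13 of H equals this syndrome → error at bit 13 (1-indexed).
Flip bit 13: 0000101000001011110000010100111 → 0000101000000011110000010100111
Extract data bits at positions {3,5,6,7,9,10,11,12,13,14,15,17,18,19,20,21,22,23,24,25,26,27,28,29,30,31}: 01010000001110000010100111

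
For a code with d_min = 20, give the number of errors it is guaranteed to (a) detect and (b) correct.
(a) Detection requires d_min ≥ e+1, so e ≤ d_min − 1 = 19.
(b) Correction requires d_min ≥ 2t+1, so t ≤ ⌊(d_min − 1)/2⌋ = ⌊19/2⌋ = 9.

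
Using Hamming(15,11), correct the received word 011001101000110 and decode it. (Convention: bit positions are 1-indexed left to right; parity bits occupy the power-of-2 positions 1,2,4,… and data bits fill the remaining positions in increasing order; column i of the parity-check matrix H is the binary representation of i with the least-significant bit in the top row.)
Syndrome s = H · r^T (mod 2), r = 011001101000110:
  s[0] = (101010101010101)·(011001101000110) mod 2 = 0+0+1+0+0+0+1+0+1+0+0+0+1+0+0 mod 2 = 0
  s[1] = (011001100110011)·(011001101000110) mod 2 = 0+1+1+0+0+1+1+0+0+0+0+0+0+1+0 mod 2 = 1
  s[2] = (000111100001111)·(011001101000110) mod 2 = 0+0+0+0+0+1+1+0+0+0+0+0+1+1+0 mod 2 = 0
  s[3] = (000000011111111)·(011001101000110) mod 2 = 0+0+0+0+0+0+0+0+1+0+0+0+1+1+0 mod 2 = 1
Syndrome = 0101
Column 10 of H equals this syndrome → error at bit 10 (1-indexed).
Flip bit 10: 011001101000110 → 011001101100110
Extract data bits at positions {3,5,6,7,9,10,11,12,13,14,15}: 10111100110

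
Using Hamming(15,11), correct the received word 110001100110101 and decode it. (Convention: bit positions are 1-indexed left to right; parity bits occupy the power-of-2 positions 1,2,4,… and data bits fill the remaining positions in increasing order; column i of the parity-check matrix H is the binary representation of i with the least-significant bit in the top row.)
Syndrome s = H · r^T (mod 2), r = 110001100110101:
  s[0] = (101010101010101)·(110001100110101) mod 2 = 1+0+0+0+0+0+1+0+0+0+1+0+1+0+1 mod 2 = 1
  s[1] = (011001100110011)·(110001100110101) mod 2 = 0+1+0+0+0+1+1+0+0+1+1+0+0+0+1 mod 2 = 0
  s[2] = (000111100001111)·(110001100110101) mod 2 = 0+0+0+0+0+1+1+0+0+0+0+0+1+0+1 mod 2 = 0
  s[3] = (000000011111111)·(110001100110101) mod 2 = 0+0+0+0+0+0+0+0+0+1+1+0+1+0+1 mod 2 = 0
Syndrome = 1000
Column 1 of H equals this syndrome → error at bit 1 (1-indexed).
Flip bit 1: 110001100110101 → 010001100110101
Extract data bits at positions {3,5,6,7,9,10,11,12,13,14,15}: 00110110101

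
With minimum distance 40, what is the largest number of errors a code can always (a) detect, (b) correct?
(a) Detection requires d_min ≥ e+1, so e ≤ d_min − 1 = 39.
(b) Correction requires d_min ≥ 2t+1, so t ≤ ⌊(d_min − 1)/2⌋ = ⌊39/2⌋ = 19.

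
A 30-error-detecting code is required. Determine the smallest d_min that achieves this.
Detecting e errors requires d_min ≥ e + 1 = 30 + 1 = 31.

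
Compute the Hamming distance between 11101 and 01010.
XOR = 10111, count of 1s = 4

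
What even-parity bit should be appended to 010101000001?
Sum of data bits: 0+1+0+1+0+1+0+0+0+0+0+1 = 4.
4 mod 2 = 0, so parity bit = 0.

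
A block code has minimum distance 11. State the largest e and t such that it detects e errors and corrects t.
(a) Detection requires d_min ≥ e+1, so e ≤ d_min − 1 = 10.
(b) Correction requires d_min ≥ 2t+1, so t ≤ ⌊(d_min − 1)/2⌋ = ⌊10/2⌋ = 5.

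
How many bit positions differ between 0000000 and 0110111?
XOR = 0110111, count of 1s = 5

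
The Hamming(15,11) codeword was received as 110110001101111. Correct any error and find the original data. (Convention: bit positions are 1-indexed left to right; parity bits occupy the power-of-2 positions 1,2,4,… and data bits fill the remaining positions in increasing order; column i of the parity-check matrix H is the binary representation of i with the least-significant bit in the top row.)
Syndrome s = H · r^T (mod 2), r = 110110001101111:
  s[0] = (101010101010101)·(110110001101111) mod 2 = 1+0+0+0+1+0+0+0+1+0+0+0+1+0+1 mod 2 = 1
  s[1] = (011001100110011)·(110110001101111) mod 2 = 0+1+0+0+0+0+0+0+0+1+0+0+0+1+1 mod 2 = 0
  s[2] = (000111100001111)·(110110001101111) mod 2 = 0+0+0+1+1+0+0+0+0+0+0+1+1+1+1 mod 2 = 0
  s[3] = (000000011111111)·(110110001101111) mod 2 = 0+0+0+0+0+0+0+0+1+1+0+1+1+1+1 mod 2 = 0
Syndrome = 1000
Column 1 of H equals this syndrome → error at bit 1 (1-indexed).
Flip bit 1: 110110001101111 → 010110001101111
Extract data bits at positions {3,5,6,7,9,10,11,12,13,14,15}: 01001101111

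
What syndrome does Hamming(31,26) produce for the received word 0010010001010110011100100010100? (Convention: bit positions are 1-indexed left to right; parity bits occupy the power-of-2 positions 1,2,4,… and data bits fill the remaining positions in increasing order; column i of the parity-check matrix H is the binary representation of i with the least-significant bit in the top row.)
Syndrome s = H · r^T (mod 2), r = 0010010001010110011100100010100:
  s[0] = (1010101010101010101010101010101)·(0010010001010110011100100010100) mod 2 = 0+0+1+0+0+0+0+0+0+0+0+0+0+0+1+0+0+0+1+0+0+0+1+0+0+0+1+0+1+0+0 mod 2 = 0
  s[1] = (0110011001100110011001100110011)·(0010010001010110011100100010100) mod 2 = 0+0+1+0+0+1+0+0+0+1+0+0+0+1+1+0+0+1+1+0+0+0+1+0+0+0+1+0+0+0+0 mod 2 = 1
  s[2] = (0001111000011110000111100001111)·(0010010001010110011100100010100) mod 2 = 0+0+0+0+0+1+0+0+0+0+0+1+0+1+1+0+0+0+0+1+0+0+1+0+0+0+0+0+1+0+0 mod 2 = 1
  s[3] = (0000000111111110000000011111111)·(0010010001010110011100100010100) mod 2 = 0+0+0+0+0+0+0+0+0+1+0+1+0+1+1+0+0+0+0+0+0+0+0+0+0+0+1+0+1+0+0 mod 2 = 0
  s[4] = (0000000000000001111111111111111)·(0010010001010110011100100010100) mod 2 = 0+0+0+0+0+0+0+0+0+0+0+0+0+0+0+0+0+1+1+1+0+0+1+0+0+0+1+0+1+0+0 mod 2 = 0
Syndrome = 01100
Non-zero syndrome: error at position 6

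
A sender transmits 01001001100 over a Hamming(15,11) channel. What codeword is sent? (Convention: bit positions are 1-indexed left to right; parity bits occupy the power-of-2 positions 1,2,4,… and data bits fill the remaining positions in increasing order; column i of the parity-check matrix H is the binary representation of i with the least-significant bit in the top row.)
Codeword c = d · G (mod 2), d = 01001001100:
  c[0] = d·G[:,0] = (01001001100)·(11011010101) mod 2 = 0+1+0+0+1+0+0+0+1+0+0 mod 2 = 1
  c[1] = d·G[:,1] = (01001001100)·(10110110011) mod 2 = 0+0+0+0+0+0+0+0+0+0+0 mod 2 = 0
  c[2] = d·G[:,2] = (01001001100)·(10000000000) mod 2 = 0+0+0+0+0+0+0+0+0+0+0 mod 2 = 0
  c[3] = d·G[:,3] = (01001001100)·(01110001111) mod 2 = 0+1+0+0+0+0+0+1+1+0+0 mod 2 = 1
  c[4] = d·G[:,4] = (01001001100)·(01000000000) mod 2 = 0+1+0+0+0+0+0+0+0+0+0 mod 2 = 1
  c[5] = d·G[:,5] = (01001001100)·(00100000000) mod 2 = 0+0+0+0+0+0+0+0+0+0+0 mod 2 = 0
  c[6] = d·G[:,6] = (01001001100)·(00010000000) mod 2 = 0+0+0+0+0+0+0+0+0+0+0 mod 2 = 0
  c[7] = d·G[:,7] = (01001001100)·(00001111111) mod 2 = 0+0+0+0+1+0+0+1+1+0+0 mod 2 = 1
  c[8] = d·G[:,8] = (01001001100)·(00001000000) mod 2 = 0+0+0+0+1+0+0+0+0+0+0 mod 2 = 1
  c[9] = d·G[:,9] = (01001001100)·(00000100000) mod 2 = 0+0+0+0+0+0+0+0+0+0+0 mod 2 = 0
  c[10] = d·G[:,10] = (01001001100)·(00000010000) mod 2 = 0+0+0+0+0+0+0+0+0+0+0 mod 2 = 0
  c[11] = d·G[:,11] = (01001001100)·(00000001000) mod 2 = 0+0+0+0+0+0+0+1+0+0+0 mod 2 = 1
  c[12] = d·G[:,12] = (01001001100)·(00000000100) mod 2 = 0+0+0+0+0+0+0+0+1+0+0 mod 2 = 1
  c[13] = d·G[:,13] = (01001001100)·(00000000010) mod 2 = 0+0+0+0+0+0+0+0+0+0+0 mod 2 = 0
  c[14] = d·G[:,14] = (01001001100)·(00000000001) mod 2 = 0+0+0+0+0+0+0+0+0+0+0 mod 2 = 0
Codeword = 100110011001100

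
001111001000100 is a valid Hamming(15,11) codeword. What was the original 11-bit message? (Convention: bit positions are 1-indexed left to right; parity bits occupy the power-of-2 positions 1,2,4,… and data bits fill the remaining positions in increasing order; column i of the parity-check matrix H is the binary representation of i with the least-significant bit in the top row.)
Parity bits occupy power-of-2 positions; data bits are at positions {3,5,6,7,9,10,11,12,13,14,15} (1-indexed).
Extract: c[3]=1 c[5]=1 c[6]=1 c[7]=0 c[9]=1 c[10]=0 c[11]=0 c[12]=0 c[13]=1 c[14]=0 c[15]=0
Data = 11101000100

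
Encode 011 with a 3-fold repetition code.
Repeat each bit 3× and concatenate:
0→000  1→111  1→111
Codeword = 000111111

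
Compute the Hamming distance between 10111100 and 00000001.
XOR = 10111101, count of 1s = 6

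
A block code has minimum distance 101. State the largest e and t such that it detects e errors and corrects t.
(a) Detection requires d_min ≥ e+1, so e ≤ d_min − 1 = 100.
(b) Correction requires d_min ≥ 2t+1, so t ≤ ⌊(d_min − 1)/2⌋ = ⌊100/2⌋ = 50.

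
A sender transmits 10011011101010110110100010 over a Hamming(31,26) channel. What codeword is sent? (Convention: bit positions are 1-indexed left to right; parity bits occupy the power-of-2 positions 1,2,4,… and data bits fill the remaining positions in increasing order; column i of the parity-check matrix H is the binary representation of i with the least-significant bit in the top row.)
Codeword c = d · G (mod 2), d = 10011011101010110110100010:
  c[0] = d·G[:,0] = (10011011101010110110100010)·(11011010101101010101010101) mod 2 = 1+0+0+1+1+0+1+0+1+0+1+0+0+0+0+1+0+1+0+0+0+0+0+0+0+0 mod 2 = 0
  c[1] = d·G[:,1] = (10011011101010110110100010)·(10110110011011001100110011) mod 2 = 1+0+0+1+0+0+1+0+0+0+1+0+1+0+0+0+0+1+0+0+1+0+0+0+1+0 mod 2 = 0
  c[2] = d·G[:,2] = (10011011101010110110100010)·(10000000000000000000000000) mod 2 = 1+0+0+0+0+0+0+0+0+0+0+0+0+0+0+0+0+0+0+0+0+0+0+0+0+0 mod 2 = 1
  c[3] = d·G[:,3] = (10011011101010110110100010)·(01110001111000111100001111) mod 2 = 0+0+0+1+0+0+0+1+1+0+1+0+0+0+1+1+0+1+0+0+0+0+0+0+1+0 mod 2 = 0
  c[4] = d·G[:,4] = (10011011101010110110100010)·(01000000000000000000000000) mod 2 = 0+0+0+0+0+0+0+0+0+0+0+0+0+0+0+0+0+0+0+0+0+0+0+0+0+0 mod 2 = 0
  c[5] = d·G[:,5] = (10011011101010110110100010)·(00100000000000000000000000) mod 2 = 0+0+0+0+0+0+0+0+0+0+0+0+0+0+0+0+0+0+0+0+0+0+0+0+0+0 mod 2 = 0
  c[6] = d·G[:,6] = (10011011101010110110100010)·(00010000000000000000000000) mod 2 = 0+0+0+1+0+0+0+0+0+0+0+0+0+0+0+0+0+0+0+0+0+0+0+0+0+0 mod 2 = 1
  c[7] = d·G[:,7] = (10011011101010110110100010)·(00001111111000000011111111) mod 2 = 0+0+0+0+1+0+1+1+1+0+1+0+0+0+0+0+0+0+1+0+1+0+0+0+1+0 mod 2 = 0
  c[8] = d·G[:,8] = (10011011101010110110100010)·(00001000000000000000000000) mod 2 = 0+0+0+0+1+0+0+0+0+0+0+0+0+0+0+0+0+0+0+0+0+0+0+0+0+0 mod 2 = 1
  c[9] = d·G[:,9] = (10011011101010110110100010)·(00000100000000000000000000) mod 2 = 0+0+0+0+0+0+0+0+0+0+0+0+0+0+0+0+0+0+0+0+0+0+0+0+0+0 mod 2 = 0
  c[10] = d·G[:,10] = (10011011101010110110100010)·(00000010000000000000000000) mod 2 = 0+0+0+0+0+0+1+0+0+0+0+0+0+0+0+0+0+0+0+0+0+0+0+0+0+0 mod 2 = 1
  c[11] = d·G[:,11] = (10011011101010110110100010)·(00000001000000000000000000) mod 2 = 0+0+0+0+0+0+0+1+0+0+0+0+0+0+0+0+0+0+0+0+0+0+0+0+0+0 mod 2 = 1
  c[12] = d·G[:,12] = (10011011101010110110100010)·(00000000100000000000000000) mod 2 = 0+0+0+0+0+0+0+0+1+0+0+0+0+0+0+0+0+0+0+0+0+0+0+0+0+0 mod 2 = 1
  c[13] = d·G[:,13] = (10011011101010110110100010)·(00000000010000000000000000) mod 2 = 0+0+0+0+0+0+0+0+0+0+0+0+0+0+0+0+0+0+0+0+0+0+0+0+0+0 mod 2 = 0
  c[14] = d·G[:,14] = (10011011101010110110100010)·(00000000001000000000000000) mod 2 = 0+0+0+0+0+0+0+0+0+0+1+0+0+0+0+0+0+0+0+0+0+0+0+0+0+0 mod 2 = 1
  c[15] = d·G[:,15] = (10011011101010110110100010)·(00000000000111111111111111) mod 2 = 0+0+0+0+0+0+0+0+0+0+0+0+1+0+1+1+0+1+1+0+1+0+0+0+1+0 mod 2 = 1
  c[16] = d·G[:,16] = (10011011101010110110100010)·(00000000000100000000000000) mod 2 = 0+0+0+0+0+0+0+0+0+0+0+0+0+0+0+0+0+0+0+0+0+0+0+0+0+0 mod 2 = 0
  c[17] = d·G[:,17] = (10011011101010110110100010)·(00000000000010000000000000) mod 2 = 0+0+0+0+0+0+0+0+0+0+0+0+1+0+0+0+0+0+0+0+0+0+0+0+0+0 mod 2 = 1
  c[18] = d·G[:,18] = (10011011101010110110100010)·(00000000000001000000000000) mod 2 = 0+0+0+0+0+0+0+0+0+0+0+0+0+0+0+0+0+0+0+0+0+0+0+0+0+0 mod 2 = 0
  c[19] = d·G[:,19] = (10011011101010110110100010)·(00000000000000100000000000) mod 2 = 0+0+0+0+0+0+0+0+0+0+0+0+0+0+1+0+0+0+0+0+0+0+0+0+0+0 mod 2 = 1
  c[20] = d·G[:,20] = (10011011101010110110100010)·(00000000000000010000000000) mod 2 = 0+0+0+0+0+0+0+0+0+0+0+0+0+0+0+1+0+0+0+0+0+0+0+0+0+0 mod 2 = 1
  c[21] = d·G[:,21] = (10011011101010110110100010)·(00000000000000001000000000) mod 2 = 0+0+0+0+0+0+0+0+0+0+0+0+0+0+0+0+0+0+0+0+0+0+0+0+0+0 mod 2 = 0
  c[22] = d·G[:,22] = (10011011101010110110100010)·(00000000000000000100000000) mod 2 = 0+0+0+0+0+0+0+0+0+0+0+0+0+0+0+0+0+1+0+0+0+0+0+0+0+0 mod 2 = 1
  c[23] = d·G[:,23] = (10011011101010110110100010)·(00000000000000000010000000) mod 2 = 0+0+0+0+0+0+0+0+0+0+0+0+0+0+0+0+0+0+1+0+0+0+0+0+0+0 mod 2 = 1
  c[24] = d·G[:,24] = (10011011101010110110100010)·(00000000000000000001000000) mod 2 = 0+0+0+0+0+0+0+0+0+0+0+0+0+0+0+0+0+0+0+0+0+0+0+0+0+0 mod 2 = 0
  c[25] = d·G[:,25] = (10011011101010110110100010)·(00000000000000000000100000) mod 2 = 0+0+0+0+0+0+0+0+0+0+0+0+0+0+0+0+0+0+0+0+1+0+0+0+0+0 mod 2 = 1
  c[26] = d·G[:,26] = (10011011101010110110100010)·(00000000000000000000010000) mod 2 = 0+0+0+0+0+0+0+0+0+0+0+0+0+0+0+0+0+0+0+0+0+0+0+0+0+0 mod 2 = 0
  c[27] = d·G[:,27] = (10011011101010110110100010)·(00000000000000000000001000) mod 2 = 0+0+0+0+0+0+0+0+0+0+0+0+0+0+0+0+0+0+0+0+0+0+0+0+0+0 mod 2 = 0
  c[28] = d·G[:,28] = (10011011101010110110100010)·(00000000000000000000000100) mod 2 = 0+0+0+0+0+0+0+0+0+0+0+0+0+0+0+0+0+0+0+0+0+0+0+0+0+0 mod 2 = 0
  c[29] = d·G[:,29] = (10011011101010110110100010)·(00000000000000000000000010) mod 2 = 0+0+0+0+0+0+0+0+0+0+0+0+0+0+0+0+0+0+0+0+0+0+0+0+1+0 mod 2 = 1
  c[30] = d·G[:,30] = (10011011101010110110100010)·(00000000000000000000000001) mod 2 = 0+0+0+0+0+0+0+0+0+0+0+0+0+0+0+0+0+0+0+0+0+0+0+0+0+0 mod 2 = 0
Codeword = 0010001010111011010110110100010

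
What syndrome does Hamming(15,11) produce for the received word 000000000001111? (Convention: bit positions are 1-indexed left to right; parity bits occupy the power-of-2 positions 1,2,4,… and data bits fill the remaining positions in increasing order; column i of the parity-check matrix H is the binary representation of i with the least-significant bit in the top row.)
Syndrome s = H · r^T (mod 2), r = 000000000001111:
  s[0] = (101010101010101)·(000000000001111) mod 2 = 0+0+0+0+0+0+0+0+0+0+0+0+1+0+1 mod 2 = 0
  s[1] = (011001100110011)·(000000000001111) mod 2 = 0+0+0+0+0+0+0+0+0+0+0+0+0+1+1 mod 2 = 0
  s[2] = (000111100001111)·(000000000001111) mod 2 = 0+0+0+0+0+0+0+0+0+0+0+1+1+1+1 mod 2 = 0
  s[3] = (000000011111111)·(000000000001111) mod 2 = 0+0+0+0+0+0+0+0+0+0+0+1+1+1+1 mod 2 = 0
Syndrome = 0000
s = 0: no error detected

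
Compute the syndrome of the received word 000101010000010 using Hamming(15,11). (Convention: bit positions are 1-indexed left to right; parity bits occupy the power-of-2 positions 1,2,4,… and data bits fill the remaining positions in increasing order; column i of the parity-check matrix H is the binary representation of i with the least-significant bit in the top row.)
Syndrome s = H · r^T (mod 2), r = 000101010000010:
  s[0] = (101010101010101)·(000101010000010) mod 2 = 0+0+0+0+0+0+0+0+0+0+0+0+0+0+0 mod 2 = 0
  s[1] = (011001100110011)·(000101010000010) mod 2 = 0+0+0+0+0+1+0+0+0+0+0+0+0+1+0 mod 2 = 0
  s[2] = (000111100001111)·(000101010000010) mod 2 = 0+0+0+1+0+1+0+0+0+0+0+0+0+1+0 mod 2 = 1
  s[3] = (000000011111111)·(000101010000010) mod 2 = 0+0+0+0+0+0+0+1+0+0+0+0+0+1+0 mod 2 = 0
Syndrome = 0010
Non-zero syndrome: error at position 4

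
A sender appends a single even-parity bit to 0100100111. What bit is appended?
Sum of data bits: 0+1+0+0+1+0+0+1+1+1 = 5.
5 mod 2 = 1, so parity bit = 1.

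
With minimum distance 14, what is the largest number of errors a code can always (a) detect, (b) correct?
(a) Detection requires d_min ≥ e+1, so e ≤ d_min − 1 = 13.
(b) Correction requires d_min ≥ 2t+1, so t ≤ ⌊(d_min − 1)/2⌋ = ⌊13/2⌋ = 6.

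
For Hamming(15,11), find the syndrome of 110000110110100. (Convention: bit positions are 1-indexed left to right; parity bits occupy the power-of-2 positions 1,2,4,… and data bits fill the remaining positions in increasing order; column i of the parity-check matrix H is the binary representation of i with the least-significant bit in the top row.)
Syndrome s = H · r^T (mod 2), r = 110000110110100:
  s[0] = (101010101010101)·(110000110110100) mod 2 = 1+0+0+0+0+0+1+0+0+0+1+0+1+0+0 mod 2 = 0
  s[1] = (011001100110011)·(110000110110100) mod 2 = 0+1+0+0+0+0+1+0+0+1+1+0+0+0+0 mod 2 = 0
  s[2] = (000111100001111)·(110000110110100) mod 2 = 0+0+0+0+0+0+1+0+0+0+0+0+1+0+0 mod 2 = 0
  s[3] = (000000011111111)·(110000110110100) mod 2 = 0+0+0+0+0+0+0+1+0+1+1+0+1+0+0 mod 2 = 0
Syndrome = 0000
s = 0: no error detected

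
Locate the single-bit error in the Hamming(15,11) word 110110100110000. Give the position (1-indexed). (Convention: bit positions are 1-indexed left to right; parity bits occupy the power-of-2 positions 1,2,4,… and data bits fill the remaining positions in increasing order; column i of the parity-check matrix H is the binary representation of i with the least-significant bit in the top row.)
Syndrome s = H · r^T (mod 2), r = 110110100110000:
  s[0] = (101010101010101)·(110110100110000) mod 2 = 1+0+0+0+1+0+1+0+0+0+1+0+0+0+0 mod 2 = 0
  s[1] = (011001100110011)·(110110100110000) mod 2 = 0+1+0+0+0+0+1+0+0+1+1+0+0+0+0 mod 2 = 0
  s[2] = (000111100001111)·(110110100110000) mod 2 = 0+0+0+1+1+0+1+0+0+0+0+0+0+0+0 mod 2 = 1
  s[3] = (000000011111111)·(110110100110000) mod 2 = 0+0+0+0+0+0+0+0+0+1+1+0+0+0+0 mod 2 = 0
Syndrome = 0010
Column i of H is the binary representation of i, so the syndrome is the binary index of the flipped bit.
Read s = 0010 with s[0] as LSB: 0·2^0 + 0·2^1 + 1·2^2 + 0·2^3 = 4.
Error is at bit position 4.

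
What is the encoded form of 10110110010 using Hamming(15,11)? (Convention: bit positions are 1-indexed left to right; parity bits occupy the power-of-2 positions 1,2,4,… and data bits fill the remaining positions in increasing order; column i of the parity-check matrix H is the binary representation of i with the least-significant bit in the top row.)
Codeword c = d · G (mod 2), d = 10110110010:
  c[0] = d·G[:,0] = (10110110010)·(11011010101) mod 2 = 1+0+0+1+0+0+1+0+0+0+0 mod 2 = 1
  c[1] = d·G[:,1] = (10110110010)·(10110110011) mod 2 = 1+0+1+1+0+1+1+0+0+1+0 mod 2 = 0
  c[2] = d·G[:,2] = (10110110010)·(10000000000) mod 2 = 1+0+0+0+0+0+0+0+0+0+0 mod 2 = 1
  c[3] = d·G[:,3] = (10110110010)·(01110001111) mod 2 = 0+0+1+1+0+0+0+0+0+1+0 mod 2 = 1
  c[4] = d·G[:,4] = (10110110010)·(01000000000) mod 2 = 0+0+0+0+0+0+0+0+0+0+0 mod 2 = 0
  c[5] = d·G[:,5] = (10110110010)·(00100000000) mod 2 = 0+0+1+0+0+0+0+0+0+0+0 mod 2 = 1
  c[6] = d·G[:,6] = (10110110010)·(00010000000) mod 2 = 0+0+0+1+0+0+0+0+0+0+0 mod 2 = 1
  c[7] = d·G[:,7] = (10110110010)·(00001111111) mod 2 = 0+0+0+0+0+1+1+0+0+1+0 mod 2 = 1
  c[8] = d·G[:,8] = (10110110010)·(00001000000) mod 2 = 0+0+0+0+0+0+0+0+0+0+0 mod 2 = 0
  c[9] = d·G[:,9] = (10110110010)·(00000100000) mod 2 = 0+0+0+0+0+1+0+0+0+0+0 mod 2 = 1
  c[10] = d·G[:,10] = (10110110010)·(00000010000) mod 2 = 0+0+0+0+0+0+1+0+0+0+0 mod 2 = 1
  c[11] = d·G[:,11] = (10110110010)·(00000001000) mod 2 = 0+0+0+0+0+0+0+0+0+0+0 mod 2 = 0
  c[12] = d·G[:,12] = (10110110010)·(00000000100) mod 2 = 0+0+0+0+0+0+0+0+0+0+0 mod 2 = 0
  c[13] = d·G[:,13] = (10110110010)·(00000000010) mod 2 = 0+0+0+0+0+0+0+0+0+1+0 mod 2 = 1
  c[14] = d·G[:,14] = (10110110010)·(00000000001) mod 2 = 0+0+0+0+0+0+0+0+0+0+0 mod 2 = 0
Codeword = 101101110110010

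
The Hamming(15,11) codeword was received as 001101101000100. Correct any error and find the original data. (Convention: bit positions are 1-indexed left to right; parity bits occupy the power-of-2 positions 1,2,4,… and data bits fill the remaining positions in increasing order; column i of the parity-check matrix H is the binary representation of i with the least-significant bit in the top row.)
Syndrome s = H · r^T (mod 2), r = 001101101000100:
  s[0] = (101010101010101)·(001101101000100) mod 2 = 0+0+1+0+0+0+1+0+1+0+0+0+1+0+0 mod 2 = 0
  s[1] = (011001100110011)·(001101101000100) mod 2 = 0+0+1+0+0+1+1+0+0+0+0+0+0+0+0 mod 2 = 1
  s[2] = (000111100001111)·(001101101000100) mod 2 = 0+0+0+1+0+1+1+0+0+0+0+0+1+0+0 mod 2 = 0
  s[3] = (000000011111111)·(001101101000100) mod 2 = 0+0+0+0+0+0+0+0+1+0+0+0+1+0+0 mod 2 = 0
Syndrome = 0100
Column 2 of H equals this syndrome → error at bit 2 (1-indexed).
Flip bit 2: 001101101000100 → 011101101000100
Extract data bits at positions {3,5,6,7,9,10,11,12,13,14,15}: 10111000100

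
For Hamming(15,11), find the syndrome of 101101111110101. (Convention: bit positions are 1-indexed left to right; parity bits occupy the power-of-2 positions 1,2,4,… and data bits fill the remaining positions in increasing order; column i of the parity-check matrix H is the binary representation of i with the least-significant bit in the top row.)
Syndrome s = H · r^T (mod 2), r = 101101111110101:
  s[0] = (101010101010101)·(101101111110101) mod 2 = 1+0+1+0+0+0+1+0+1+0+1+0+1+0+1 mod 2 = 1
  s[1] = (011001100110011)·(101101111110101) mod 2 = 0+0+1+0+0+1+1+0+0+1+1+0+0+0+1 mod 2 = 0
  s[2] = (000111100001111)·(101101111110101) mod 2 = 0+0+0+1+0+1+1+0+0+0+0+0+1+0+1 mod 2 = 1
  s[3] = (000000011111111)·(101101111110101) mod 2 = 0+0+0+0+0+0+0+1+1+1+1+0+1+0+1 mod 2 = 0
Syndrome = 1010
Non-zero syndrome: error at position 5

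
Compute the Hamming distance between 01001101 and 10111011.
XOR = 11110110, count of 1s = 6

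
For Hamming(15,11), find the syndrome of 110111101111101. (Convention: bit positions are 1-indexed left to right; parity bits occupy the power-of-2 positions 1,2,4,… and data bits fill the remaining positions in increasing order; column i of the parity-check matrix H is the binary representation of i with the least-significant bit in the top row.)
Syndrome s = H · r^T (mod 2), r = 110111101111101:
  s[0] = (101010101010101)·(110111101111101) mod 2 = 1+0+0+0+1+0+1+0+1+0+1+0+1+0+1 mod 2 = 1
  s[1] = (011001100110011)·(110111101111101) mod 2 = 0+1+0+0+0+1+1+0+0+1+1+0+0+0+1 mod 2 = 0
  s[2] = (000111100001111)·(110111101111101) mod 2 = 0+0+0+1+1+1+1+0+0+0+0+1+1+0+1 mod 2 = 1
  s[3] = (000000011111111)·(110111101111101) mod 2 = 0+0+0+0+0+0+0+0+1+1+1+1+1+0+1 mod 2 = 0
Syndrome = 1010
Non-zero syndrome: error at position 5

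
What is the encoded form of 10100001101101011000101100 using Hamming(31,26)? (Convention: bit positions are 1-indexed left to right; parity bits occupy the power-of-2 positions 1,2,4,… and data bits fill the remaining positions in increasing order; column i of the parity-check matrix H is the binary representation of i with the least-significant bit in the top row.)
Codeword c = d · G (mod 2), d = 10100001101101011000101100:
  c[0] = d·G[:,0] = (10100001101101011000101100)·(11011010101101010101010101) mod 2 = 1+0+0+0+0+0+0+0+1+0+1+1+0+1+0+1+0+0+0+0+0+0+0+1+0+0 mod 2 = 1
  c[1] = d·G[:,1] = (10100001101101011000101100)·(10110110011011001100110011) mod 2 = 1+0+1+0+0+0+0+0+0+0+1+0+0+1+0+0+1+0+0+0+1+0+0+0+0+0 mod 2 = 0
  c[2] = d·G[:,2] = (10100001101101011000101100)·(10000000000000000000000000) mod 2 = 1+0+0+0+0+0+0+0+0+0+0+0+0+0+0+0+0+0+0+0+0+0+0+0+0+0 mod 2 = 1
  c[3] = d·G[:,3] = (10100001101101011000101100)·(01110001111000111100001111) mod 2 = 0+0+1+0+0+0+0+1+1+0+1+0+0+0+0+1+1+0+0+0+0+0+1+1+0+0 mod 2 = 0
  c[4] = d·G[:,4] = (10100001101101011000101100)·(01000000000000000000000000) mod 2 = 0+0+0+0+0+0+0+0+0+0+0+0+0+0+0+0+0+0+0+0+0+0+0+0+0+0 mod 2 = 0
  c[5] = d·G[:,5] = (10100001101101011000101100)·(00100000000000000000000000) mod 2 = 0+0+1+0+0+0+0+0+0+0+0+0+0+0+0+0+0+0+0+0+0+0+0+0+0+0 mod 2 = 1
  c[6] = d·G[:,6] = (10100001101101011000101100)·(00010000000000000000000000) mod 2 = 0+0+0+0+0+0+0+0+0+0+0+0+0+0+0+0+0+0+0+0+0+0+0+0+0+0 mod 2 = 0
  c[7] = d·G[:,7] = (10100001101101011000101100)·(00001111111000000011111111) mod 2 = 0+0+0+0+0+0+0+1+1+0+1+0+0+0+0+0+0+0+0+0+1+0+1+1+0+0 mod 2 = 0
  c[8] = d·G[:,8] = (10100001101101011000101100)·(00001000000000000000000000) mod 2 = 0+0+0+0+0+0+0+0+0+0+0+0+0+0+0+0+0+0+0+0+0+0+0+0+0+0 mod 2 = 0
  c[9] = d·G[:,9] = (10100001101101011000101100)·(00000100000000000000000000) mod 2 = 0+0+0+0+0+0+0+0+0+0+0+0+0+0+0+0+0+0+0+0+0+0+0+0+0+0 mod 2 = 0
  c[10] = d·G[:,10] = (10100001101101011000101100)·(00000010000000000000000000) mod 2 = 0+0+0+0+0+0+0+0+0+0+0+0+0+0+0+0+0+0+0+0+0+0+0+0+0+0 mod 2 = 0
  c[11] = d·G[:,11] = (10100001101101011000101100)·(00000001000000000000000000) mod 2 = 0+0+0+0+0+0+0+1+0+0+0+0+0+0+0+0+0+0+0+0+0+0+0+0+0+0 mod 2 = 1
  c[12] = d·G[:,12] = (10100001101101011000101100)·(00000000100000000000000000) mod 2 = 0+0+0+0+0+0+0+0+1+0+0+0+0+0+0+0+0+0+0+0+0+0+0+0+0+0 mod 2 = 1
  c[13] = d·G[:,13] = (10100001101101011000101100)·(00000000010000000000000000) mod 2 = 0+0+0+0+0+0+0+0+0+0+0+0+0+0+0+0+0+0+0+0+0+0+0+0+0+0 mod 2 = 0
  c[14] = d·G[:,14] = (10100001101101011000101100)·(00000000001000000000000000) mod 2 = 0+0+0+0+0+0+0+0+0+0+1+0+0+0+0+0+0+0+0+0+0+0+0+0+0+0 mod 2 = 1
  c[15] = d·G[:,15] = (10100001101101011000101100)·(00000000000111111111111111) mod 2 = 0+0+0+0+0+0+0+0+0+0+0+1+0+1+0+1+1+0+0+0+1+0+1+1+0+0 mod 2 = 1
  c[16] = d·G[:,16] = (10100001101101011000101100)·(00000000000100000000000000) mod 2 = 0+0+0+0+0+0+0+0+0+0+0+1+0+0+0+0+0+0+0+0+0+0+0+0+0+0 mod 2 = 1
  c[17] = d·G[:,17] = (10100001101101011000101100)·(00000000000010000000000000) mod 2 = 0+0+0+0+0+0+0+0+0+0+0+0+0+0+0+0+0+0+0+0+0+0+0+0+0+0 mod 2 = 0
  c[18] = d·G[:,18] = (10100001101101011000101100)·(00000000000001000000000000) mod 2 = 0+0+0+0+0+0+0+0+0+0+0+0+0+1+0+0+0+0+0+0+0+0+0+0+0+0 mod 2 = 1
  c[19] = d·G[:,19] = (10100001101101011000101100)·(00000000000000100000000000) mod 2 = 0+0+0+0+0+0+0+0+0+0+0+0+0+0+0+0+0+0+0+0+0+0+0+0+0+0 mod 2 = 0
  c[20] = d·G[:,20] = (10100001101101011000101100)·(00000000000000010000000000) mod 2 = 0+0+0+0+0+0+0+0+0+0+0+0+0+0+0+1+0+0+0+0+0+0+0+0+0+0 mod 2 = 1
  c[21] = d·G[:,21] = (10100001101101011000101100)·(00000000000000001000000000) mod 2 = 0+0+0+0+0+0+0+0+0+0+0+0+0+0+0+0+1+0+0+0+0+0+0+0+0+0 mod 2 = 1
  c[22] = d·G[:,22] = (10100001101101011000101100)·(00000000000000000100000000) mod 2 = 0+0+0+0+0+0+0+0+0+0+0+0+0+0+0+0+0+0+0+0+0+0+0+0+0+0 mod 2 = 0
  c[23] = d·G[:,23] = (10100001101101011000101100)·(00000000000000000010000000) mod 2 = 0+0+0+0+0+0+0+0+0+0+0+0+0+0+0+0+0+0+0+0+0+0+0+0+0+0 mod 2 = 0
  c[24] = d·G[:,24] = (10100001101101011000101100)·(00000000000000000001000000) mod 2 = 0+0+0+0+0+0+0+0+0+0+0+0+0+0+0+0+0+0+0+0+0+0+0+0+0+0 mod 2 = 0
  c[25] = d·G[:,25] = (10100001101101011000101100)·(00000000000000000000100000) mod 2 = 0+0+0+0+0+0+0+0+0+0+0+0+0+0+0+0+0+0+0+0+1+0+0+0+0+0 mod 2 = 1
  c[26] = d·G[:,26] = (10100001101101011000101100)·(00000000000000000000010000) mod 2 = 0+0+0+0+0+0+0+0+0+0+0+0+0+0+0+0+0+0+0+0+0+0+0+0+0+0 mod 2 = 0
  c[27] = d·G[:,27] = (10100001101101011000101100)·(00000000000000000000001000) mod 2 = 0+0+0+0+0+0+0+0+0+0+0+0+0+0+0+0+0+0+0+0+0+0+1+0+0+0 mod 2 = 1
  c[28] = d·G[:,28] = (10100001101101011000101100)·(00000000000000000000000100) mod 2 = 0+0+0+0+0+0+0+0+0+0+0+0+0+0+0+0+0+0+0+0+0+0+0+1+0+0 mod 2 = 1
  c[29] = d·G[:,29] = (10100001101101011000101100)·(00000000000000000000000010) mod 2 = 0+0+0+0+0+0+0+0+0+0+0+0+0+0+0+0+0+0+0+0+0+0+0+0+0+0 mod 2 = 0
  c[30] = d·G[:,30] = (10100001101101011000101100)·(00000000000000000000000001) mod 2 = 0+0+0+0+0+0+0+0+0+0+0+0+0+0+0+0+0+0+0+0+0+0+0+0+0+0 mod 2 = 0
Codeword = 1010010000011011101011000101100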